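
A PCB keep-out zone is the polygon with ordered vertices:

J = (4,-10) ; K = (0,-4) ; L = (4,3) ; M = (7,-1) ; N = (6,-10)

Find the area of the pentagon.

J→K: (4)(-4) − (0)(-10) = -16
K→L: (0)(3) − (4)(-4) = 16
L→M: (4)(-1) − (7)(3) = -25
M→N: (7)(-10) − (6)(-1) = -64
N→J: (6)(-10) − (4)(-10) = -20
Σ = -109
Area = |Σ|/2 = 54.5.

54.5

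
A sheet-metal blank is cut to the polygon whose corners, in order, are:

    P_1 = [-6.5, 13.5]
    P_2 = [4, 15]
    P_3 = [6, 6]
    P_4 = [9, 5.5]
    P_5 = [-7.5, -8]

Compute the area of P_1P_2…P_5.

Cross-terms: -151.5, -66, -21, -30.75, -153.25  ⇒  Σ = -422.5
Area = |Σ|/2 = 211.25.

211.25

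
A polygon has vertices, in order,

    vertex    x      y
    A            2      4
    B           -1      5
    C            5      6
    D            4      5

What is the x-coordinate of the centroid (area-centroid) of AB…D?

Apply the shoelace (surveyor's) formula. First the cross-terms c_i = x_i·y_{i+1} − x_{i+1}·y_i:
  14, -31, 1, 6  ⇒  2A = -10, A = -5.
Then Σ (x_i + x_{i+1})·c_i = -65, so x̄ = -65 / (6·(-5)) = 13/6.

13/6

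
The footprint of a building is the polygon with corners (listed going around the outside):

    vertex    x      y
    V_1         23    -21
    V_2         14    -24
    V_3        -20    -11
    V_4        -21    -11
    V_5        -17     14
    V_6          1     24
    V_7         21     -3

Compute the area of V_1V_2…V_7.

Cross-terms: -258, -634, -11, -481, -422, -507, -372  ⇒  Σ = -2685
Area = |Σ|/2 = 1342.5.

1342.5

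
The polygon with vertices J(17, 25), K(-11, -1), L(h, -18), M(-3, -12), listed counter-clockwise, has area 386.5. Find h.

-22

The doubled signed area Σ (x_i y_{i+1} − x_{i+1} y_i) is linear in h.
With h=0 it equals 531; the coefficient of h is -11 (from the two edges through L).
So -11·h + 531 = 2·386.5 = 773 ⇒ h = -22.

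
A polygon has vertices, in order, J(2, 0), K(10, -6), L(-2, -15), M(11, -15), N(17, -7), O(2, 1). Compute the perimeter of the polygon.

|JK| = √((8)² + (-6)²) = √100 = 10
|KL| = √((-12)² + (-9)²) = √225 = 15
|LM| = √((13)² + (0)²) = √169 = 13
|MN| = √((6)² + (8)²) = √100 = 10
|NO| = √((-15)² + (8)²) = √289 = 17
|OJ| = √((0)² + (-1)²) = √1 = 1
Perimeter = 10 + 15 + 13 + 10 + 17 + 1 = 66.

66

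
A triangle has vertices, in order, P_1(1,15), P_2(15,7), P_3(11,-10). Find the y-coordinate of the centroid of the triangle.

Apply Gauss's area formula. First the cross-terms c_i = x_i·y_{i+1} − x_{i+1}·y_i:
  -218, -227, 175  ⇒  2A = -270, A = -135.
Then Σ (y_i + y_{i+1})·c_i = -3240, so ȳ = -3240 / (6·(-135)) = 4.

4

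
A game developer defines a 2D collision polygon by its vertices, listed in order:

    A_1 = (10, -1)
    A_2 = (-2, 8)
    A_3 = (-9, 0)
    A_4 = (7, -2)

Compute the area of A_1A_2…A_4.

Σ = (78) + (72) + (18) + (13) = 181
Area = |Σ|/2 = 90.5.

90.5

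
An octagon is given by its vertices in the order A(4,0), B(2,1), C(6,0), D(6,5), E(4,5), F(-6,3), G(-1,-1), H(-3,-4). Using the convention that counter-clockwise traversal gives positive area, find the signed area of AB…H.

Apply Gauss's area formula: 2A = Σ (x_i·y_{i+1} − x_{i+1}·y_i), indices taken mod 8.
Σ = (4) + (-6) + (30) + (10) + (42) + (9) + (1) + (16) = 106
Signed area = Σ/2 = 53 (positive ⇒ counter-clockwise traversal).

53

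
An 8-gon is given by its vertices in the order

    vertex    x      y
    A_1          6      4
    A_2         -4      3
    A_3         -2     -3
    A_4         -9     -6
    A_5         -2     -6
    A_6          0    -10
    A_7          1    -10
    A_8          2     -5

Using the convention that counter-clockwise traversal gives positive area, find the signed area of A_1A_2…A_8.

Cross-terms: 34, 18, -15, 42, 20, 10, 15, 38  ⇒  Σ = 162
Signed area = Σ/2 = 81 (positive ⇒ counter-clockwise traversal).

81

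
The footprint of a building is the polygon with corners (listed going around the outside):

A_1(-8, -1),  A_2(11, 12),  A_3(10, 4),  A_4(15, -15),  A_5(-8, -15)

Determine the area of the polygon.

Apply the shoelace formula: 2A = Σ (x_i·y_{i+1} − x_{i+1}·y_i), indices taken mod 5.
Σ = (-85) + (-76) + (-210) + (-345) + (-112) = -828
Area = |Σ|/2 = 414.

414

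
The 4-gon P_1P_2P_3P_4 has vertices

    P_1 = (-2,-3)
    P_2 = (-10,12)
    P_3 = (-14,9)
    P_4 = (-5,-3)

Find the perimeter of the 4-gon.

40

|P_1P_2| = √((-8)² + (15)²) = √289 = 17
|P_2P_3| = √((-4)² + (-3)²) = √25 = 5
|P_3P_4| = √((9)² + (-12)²) = √225 = 15
|P_4P_1| = √((3)² + (0)²) = √9 = 3
Perimeter = 17 + 5 + 15 + 3 = 40.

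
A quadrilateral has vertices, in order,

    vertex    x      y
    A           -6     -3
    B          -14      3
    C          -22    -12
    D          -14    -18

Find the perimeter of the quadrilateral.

54

|AB| = √((-8)² + (6)²) = √100 = 10
|BC| = √((-8)² + (-15)²) = √289 = 17
|CD| = √((8)² + (-6)²) = √100 = 10
|DA| = √((8)² + (15)²) = √289 = 17
Perimeter = 10 + 17 + 10 + 17 = 54.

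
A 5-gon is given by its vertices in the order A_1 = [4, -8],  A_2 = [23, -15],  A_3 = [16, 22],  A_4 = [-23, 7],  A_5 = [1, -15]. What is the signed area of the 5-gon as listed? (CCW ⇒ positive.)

939

Apply the surveyor's formula: 2A = Σ (x_i·y_{i+1} − x_{i+1}·y_i), indices taken mod 5.
Cross-terms: 124, 746, 618, 338, 52  ⇒  Σ = 1878
Signed area = Σ/2 = 939 (positive ⇒ counter-clockwise traversal).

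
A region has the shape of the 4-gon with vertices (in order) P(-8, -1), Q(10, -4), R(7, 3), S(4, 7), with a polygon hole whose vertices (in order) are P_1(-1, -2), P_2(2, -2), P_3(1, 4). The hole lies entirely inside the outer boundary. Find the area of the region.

Outer boundary:
Apply the surveyor's formula: 2A = Σ (x_i·y_{i+1} − x_{i+1}·y_i), indices taken mod 4.
Σ = (42) + (58) + (37) + (52) = 189
Area = |Σ|/2 = 94.5.
Hole:
Cross-terms: 6, 10, 2  ⇒  Σ = 18
Area = |Σ|/2 = 9.
Net area = 94.5 − 9 = 85.5.

85.5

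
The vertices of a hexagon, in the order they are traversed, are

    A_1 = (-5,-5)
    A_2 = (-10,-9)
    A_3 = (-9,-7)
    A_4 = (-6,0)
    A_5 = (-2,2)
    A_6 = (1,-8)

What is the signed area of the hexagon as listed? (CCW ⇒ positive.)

Σ = (-5) + (-11) + (-42) + (-12) + (14) + (-45) = -101
Signed area = Σ/2 = -50.5 (negative ⇒ clockwise traversal).

-50.5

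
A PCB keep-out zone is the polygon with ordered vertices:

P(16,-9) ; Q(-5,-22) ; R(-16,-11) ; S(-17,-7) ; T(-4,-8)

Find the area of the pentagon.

Apply the shoelace formula: 2A = Σ (x_i·y_{i+1} − x_{i+1}·y_i), indices taken mod 5.
Σ = (-397) + (-297) + (-75) + (108) + (164) = -497
Area = |Σ|/2 = 248.5.

248.5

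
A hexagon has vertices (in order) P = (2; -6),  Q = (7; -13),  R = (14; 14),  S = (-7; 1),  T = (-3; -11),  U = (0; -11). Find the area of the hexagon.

Cross-terms: 16, 280, 112, 80, 33, 22  ⇒  Σ = 543
Area = |Σ|/2 = 271.5.

271.5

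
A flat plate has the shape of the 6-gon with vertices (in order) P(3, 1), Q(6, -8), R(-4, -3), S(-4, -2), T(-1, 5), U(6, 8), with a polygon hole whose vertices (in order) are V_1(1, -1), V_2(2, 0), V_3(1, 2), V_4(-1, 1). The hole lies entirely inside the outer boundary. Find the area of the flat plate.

Outer boundary:
Apply the shoelace formula: 2A = Σ (x_i·y_{i+1} − x_{i+1}·y_i), indices taken mod 6.
P→Q: (3)(-8) − (6)(1) = -30
Q→R: (6)(-3) − (-4)(-8) = -50
R→S: (-4)(-2) − (-4)(-3) = -4
S→T: (-4)(5) − (-1)(-2) = -22
T→U: (-1)(8) − (6)(5) = -38
U→P: (6)(1) − (3)(8) = -18
Σ = -162
Area = |Σ|/2 = 81.
Hole:
Apply the shoelace formula: 2A = Σ (x_i·y_{i+1} − x_{i+1}·y_i), indices taken mod 4.
V_1→V_2: (1)(0) − (2)(-1) = 2
V_2→V_3: (2)(2) − (1)(0) = 4
V_3→V_4: (1)(1) − (-1)(2) = 3
V_4→V_1: (-1)(-1) − (1)(1) = 0
Σ = 9
Area = |Σ|/2 = 4.5.
Net area = 81 − 4.5 = 76.5.

76.5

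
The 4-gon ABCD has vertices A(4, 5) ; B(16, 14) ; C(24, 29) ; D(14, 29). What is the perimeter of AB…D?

68

|AB| = √((12)² + (9)²) = √225 = 15
|BC| = √((8)² + (15)²) = √289 = 17
|CD| = √((-10)² + (0)²) = √100 = 10
|DA| = √((-10)² + (-24)²) = √676 = 26
Perimeter = 15 + 17 + 10 + 26 = 68.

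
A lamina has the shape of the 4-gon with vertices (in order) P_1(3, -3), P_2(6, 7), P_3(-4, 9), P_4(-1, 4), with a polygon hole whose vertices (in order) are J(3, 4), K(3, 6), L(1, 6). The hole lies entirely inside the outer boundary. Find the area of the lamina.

Outer boundary:
Apply the surveyor's formula: 2A = Σ (x_i·y_{i+1} − x_{i+1}·y_i), indices taken mod 4.
Cross-terms: 39, 82, -7, -9  ⇒  Σ = 105
Area = |Σ|/2 = 52.5.
Hole:
Apply the surveyor's formula: 2A = Σ (x_i·y_{i+1} − x_{i+1}·y_i), indices taken mod 3.
Σ = (6) + (12) + (-14) = 4
Area = |Σ|/2 = 2.
Net area = 52.5 − 2 = 50.5.

50.5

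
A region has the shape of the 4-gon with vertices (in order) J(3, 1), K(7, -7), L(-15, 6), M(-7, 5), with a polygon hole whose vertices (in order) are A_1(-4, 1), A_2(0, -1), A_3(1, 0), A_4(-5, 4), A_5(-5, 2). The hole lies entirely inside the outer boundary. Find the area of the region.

Outer boundary:
Apply the surveyor's formula: 2A = Σ (x_i·y_{i+1} − x_{i+1}·y_i), indices taken mod 4.
Cross-terms: -28, -63, -33, -22  ⇒  Σ = -146
Area = |Σ|/2 = 73.
Hole:
Σ = (4) + (1) + (4) + (10) + (3) = 22
Area = |Σ|/2 = 11.
Net area = 73 − 11 = 62.

62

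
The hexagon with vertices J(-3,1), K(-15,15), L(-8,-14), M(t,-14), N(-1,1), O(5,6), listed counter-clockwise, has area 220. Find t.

Write out the shoelace sum; only the two edges meeting at M involve t:
2·Area = [((-8)·(-14) − t·(-14)) + (t·1 − (-1)·(-14))] + 312
       = 15·t + 410 = 440
⇒ t = 2.

2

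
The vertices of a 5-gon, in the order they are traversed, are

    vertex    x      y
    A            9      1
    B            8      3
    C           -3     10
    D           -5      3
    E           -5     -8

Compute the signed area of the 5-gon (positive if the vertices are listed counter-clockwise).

Apply the shoelace formula: 2A = Σ (x_i·y_{i+1} − x_{i+1}·y_i), indices taken mod 5.
Σ = (19) + (89) + (41) + (55) + (67) = 271
Signed area = Σ/2 = 135.5 (positive ⇒ counter-clockwise traversal).

135.5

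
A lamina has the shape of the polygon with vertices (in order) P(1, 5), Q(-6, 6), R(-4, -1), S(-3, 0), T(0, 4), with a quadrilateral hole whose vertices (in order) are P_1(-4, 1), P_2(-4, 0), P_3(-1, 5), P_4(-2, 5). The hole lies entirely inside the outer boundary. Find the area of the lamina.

Outer boundary:
Σ = (36) + (30) + (-3) + (-12) + (-4) = 47
Area = |Σ|/2 = 23.5.
Hole:
Cross-terms: 4, -20, 5, 18  ⇒  Σ = 7
Area = |Σ|/2 = 3.5.
Net area = 23.5 − 3.5 = 20.

20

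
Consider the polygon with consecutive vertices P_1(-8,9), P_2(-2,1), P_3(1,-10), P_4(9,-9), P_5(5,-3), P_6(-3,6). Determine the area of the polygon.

Apply the surveyor's formula: 2A = Σ (x_i·y_{i+1} − x_{i+1}·y_i), indices taken mod 6.
Cross-terms: 10, 19, 81, 18, 21, 21  ⇒  Σ = 170
Area = |Σ|/2 = 85.

85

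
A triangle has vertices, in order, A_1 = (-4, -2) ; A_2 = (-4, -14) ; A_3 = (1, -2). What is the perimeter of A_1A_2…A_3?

30

|A_1A_2| = √((0)² + (-12)²) = √144 = 12
|A_2A_3| = √((5)² + (12)²) = √169 = 13
|A_3A_1| = √((-5)² + (0)²) = √25 = 5
Perimeter = 12 + 13 + 5 = 30.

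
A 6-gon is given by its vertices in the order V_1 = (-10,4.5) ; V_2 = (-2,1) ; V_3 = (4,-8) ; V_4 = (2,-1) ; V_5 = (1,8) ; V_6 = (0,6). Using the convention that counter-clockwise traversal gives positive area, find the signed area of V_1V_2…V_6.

53

Apply Gauss's area formula: 2A = Σ (x_i·y_{i+1} − x_{i+1}·y_i), indices taken mod 6.
V_1→V_2: (-10)(1) − (-2)(4.5) = -1
V_2→V_3: (-2)(-8) − (4)(1) = 12
V_3→V_4: (4)(-1) − (2)(-8) = 12
V_4→V_5: (2)(8) − (1)(-1) = 17
V_5→V_6: (1)(6) − (0)(8) = 6
V_6→V_1: (0)(4.5) − (-10)(6) = 60
Σ = 106
Signed area = Σ/2 = 53 (positive ⇒ counter-clockwise traversal).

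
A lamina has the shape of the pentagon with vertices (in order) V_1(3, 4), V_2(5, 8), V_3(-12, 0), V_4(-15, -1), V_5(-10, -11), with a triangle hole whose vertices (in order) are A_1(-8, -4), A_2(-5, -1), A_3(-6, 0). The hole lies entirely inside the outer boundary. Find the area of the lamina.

127

Outer boundary:
Apply the surveyor's formula: 2A = Σ (x_i·y_{i+1} − x_{i+1}·y_i), indices taken mod 5.
Cross-terms: 4, 96, 12, 155, -7  ⇒  Σ = 260
Area = |Σ|/2 = 130.
Hole:
Apply Gauss's area formula: 2A = Σ (x_i·y_{i+1} − x_{i+1}·y_i), indices taken mod 3.
Σ = (-12) + (-6) + (24) = 6
Area = |Σ|/2 = 3.
Net area = 130 − 3 = 127.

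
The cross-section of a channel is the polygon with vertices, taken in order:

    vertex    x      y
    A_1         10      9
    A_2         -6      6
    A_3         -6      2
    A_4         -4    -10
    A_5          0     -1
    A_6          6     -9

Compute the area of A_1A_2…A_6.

180

Apply the shoelace (surveyor's) formula: 2A = Σ (x_i·y_{i+1} − x_{i+1}·y_i), indices taken mod 6.
Cross-terms: 114, 24, 68, 4, 6, 144  ⇒  Σ = 360
Area = |Σ|/2 = 180.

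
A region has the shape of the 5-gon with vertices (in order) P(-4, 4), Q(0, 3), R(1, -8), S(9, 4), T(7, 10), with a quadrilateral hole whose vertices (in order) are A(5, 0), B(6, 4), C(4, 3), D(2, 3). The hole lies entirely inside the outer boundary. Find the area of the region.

89

Outer boundary:
Apply the shoelace (surveyor's) formula: 2A = Σ (x_i·y_{i+1} − x_{i+1}·y_i), indices taken mod 5.
P→Q: (-4)(3) − (0)(4) = -12
Q→R: (0)(-8) − (1)(3) = -3
R→S: (1)(4) − (9)(-8) = 76
S→T: (9)(10) − (7)(4) = 62
T→P: (7)(4) − (-4)(10) = 68
Σ = 191
Area = |Σ|/2 = 95.5.
Hole:
Cross-terms: 20, 2, 6, -15  ⇒  Σ = 13
Area = |Σ|/2 = 6.5.
Net area = 95.5 − 6.5 = 89.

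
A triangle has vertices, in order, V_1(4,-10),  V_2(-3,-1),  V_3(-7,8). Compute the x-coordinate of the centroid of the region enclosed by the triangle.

-2

Apply Gauss's area formula. First the cross-terms c_i = x_i·y_{i+1} − x_{i+1}·y_i:
  -34, -31, 38  ⇒  2A = -27, A = -13.5.
Then Σ (x_i + x_{i+1})·c_i = 162, so x̄ = 162 / (6·(-13.5)) = -2.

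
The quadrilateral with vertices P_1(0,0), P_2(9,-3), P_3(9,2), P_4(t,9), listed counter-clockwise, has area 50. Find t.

The doubled signed area Σ (x_i y_{i+1} − x_{i+1} y_i) is linear in t.
With t=0 it equals 126; the coefficient of t is -2 (from the two edges through P_4).
So -2·t + 126 = 2·50 = 100 ⇒ t = 13.

13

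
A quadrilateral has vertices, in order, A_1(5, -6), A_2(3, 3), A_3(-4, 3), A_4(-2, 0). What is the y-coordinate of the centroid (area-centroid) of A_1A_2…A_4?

-0.125

Apply the shoelace formula. First the cross-terms c_i = x_i·y_{i+1} − x_{i+1}·y_i:
  33, 21, 6, 12  ⇒  2A = 72, A = 36.
Then Σ (y_i + y_{i+1})·c_i = -27, so ȳ = -27 / (6·36) = -0.125.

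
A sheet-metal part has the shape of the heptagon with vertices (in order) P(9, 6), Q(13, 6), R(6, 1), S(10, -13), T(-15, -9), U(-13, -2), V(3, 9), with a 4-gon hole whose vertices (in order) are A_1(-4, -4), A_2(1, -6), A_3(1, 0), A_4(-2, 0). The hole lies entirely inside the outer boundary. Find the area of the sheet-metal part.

319.5

Outer boundary:
Apply the shoelace formula: 2A = Σ (x_i·y_{i+1} − x_{i+1}·y_i), indices taken mod 7.
Cross-terms: -24, -23, -88, -285, -87, -111, -63  ⇒  Σ = -681
Area = |Σ|/2 = 340.5.
Hole:
Apply the surveyor's formula: 2A = Σ (x_i·y_{i+1} − x_{i+1}·y_i), indices taken mod 4.
Cross-terms: 28, 6, 0, 8  ⇒  Σ = 42
Area = |Σ|/2 = 21.
Net area = 340.5 − 21 = 319.5.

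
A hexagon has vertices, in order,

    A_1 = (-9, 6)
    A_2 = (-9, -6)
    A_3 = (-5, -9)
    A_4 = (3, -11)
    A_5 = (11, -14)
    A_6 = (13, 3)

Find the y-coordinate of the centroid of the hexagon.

-145/48

Apply Gauss's area formula. First the cross-terms c_i = x_i·y_{i+1} − x_{i+1}·y_i:
  108, 51, 82, 79, 215, 105  ⇒  2A = 640, A = 320.
Then Σ (y_i + y_{i+1})·c_i = -5800, so ȳ = -5800 / (6·320) = -145/48.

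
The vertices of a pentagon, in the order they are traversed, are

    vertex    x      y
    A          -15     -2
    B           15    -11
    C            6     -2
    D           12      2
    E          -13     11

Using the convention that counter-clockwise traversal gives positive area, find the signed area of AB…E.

Apply Gauss's area formula: 2A = Σ (x_i·y_{i+1} − x_{i+1}·y_i), indices taken mod 5.
Σ = (195) + (36) + (36) + (158) + (191) = 616
Signed area = Σ/2 = 308 (positive ⇒ counter-clockwise traversal).

308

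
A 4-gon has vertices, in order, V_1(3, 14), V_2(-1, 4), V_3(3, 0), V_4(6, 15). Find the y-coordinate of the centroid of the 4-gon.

53/7

Apply Gauss's area formula. First the cross-terms c_i = x_i·y_{i+1} − x_{i+1}·y_i:
  26, -12, 45, 39  ⇒  2A = 98, A = 49.
Then Σ (y_i + y_{i+1})·c_i = 2226, so ȳ = 2226 / (6·49) = 53/7.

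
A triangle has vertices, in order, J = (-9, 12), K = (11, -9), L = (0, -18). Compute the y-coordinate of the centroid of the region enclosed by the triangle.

-5

Apply Gauss's area formula. First the cross-terms c_i = x_i·y_{i+1} − x_{i+1}·y_i:
  -51, -198, -162  ⇒  2A = -411, A = -205.5.
Then Σ (y_i + y_{i+1})·c_i = 6165, so ȳ = 6165 / (6·(-205.5)) = -5.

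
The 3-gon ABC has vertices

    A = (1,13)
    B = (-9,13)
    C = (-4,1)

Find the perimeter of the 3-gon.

36

|AB| = √((-10)² + (0)²) = √100 = 10
|BC| = √((5)² + (-12)²) = √169 = 13
|CA| = √((5)² + (12)²) = √169 = 13
Perimeter = 10 + 13 + 13 = 36.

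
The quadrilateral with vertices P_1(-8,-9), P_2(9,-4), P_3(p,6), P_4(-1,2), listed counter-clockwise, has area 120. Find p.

7

The doubled signed area Σ (x_i y_{i+1} − x_{i+1} y_i) is linear in p.
With p=0 it equals 198; the coefficient of p is 6 (from the two edges through P_3).
So 6·p + 198 = 2·120 = 240 ⇒ p = 7.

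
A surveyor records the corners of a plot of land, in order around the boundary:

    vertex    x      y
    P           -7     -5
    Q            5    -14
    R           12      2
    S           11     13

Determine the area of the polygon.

Cross-terms: 123, 178, 134, 36  ⇒  Σ = 471
Area = |Σ|/2 = 235.5.

235.5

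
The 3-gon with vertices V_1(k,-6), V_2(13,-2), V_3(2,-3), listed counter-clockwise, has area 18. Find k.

5

Write out the shoelace sum; only the two edges meeting at V_1 involve k:
2·Area = [(2·(-6) − k·(-3)) + (k·(-2) − 13·(-6))] + -35
       = 1·k + 31 = 36
⇒ k = 5.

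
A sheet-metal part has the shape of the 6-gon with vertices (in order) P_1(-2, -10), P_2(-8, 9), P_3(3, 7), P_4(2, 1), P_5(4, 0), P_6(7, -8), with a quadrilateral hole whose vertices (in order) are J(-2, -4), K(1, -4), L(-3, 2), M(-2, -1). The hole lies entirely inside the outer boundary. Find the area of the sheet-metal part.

Outer boundary:
Σ = (-98) + (-83) + (-11) + (-4) + (-32) + (-86) = -314
Area = |Σ|/2 = 157.
Hole:
Apply the shoelace (surveyor's) formula: 2A = Σ (x_i·y_{i+1} − x_{i+1}·y_i), indices taken mod 4.
J→K: (-2)(-4) − (1)(-4) = 12
K→L: (1)(2) − (-3)(-4) = -10
L→M: (-3)(-1) − (-2)(2) = 7
M→J: (-2)(-4) − (-2)(-1) = 6
Σ = 15
Area = |Σ|/2 = 7.5.
Net area = 157 − 7.5 = 149.5.

149.5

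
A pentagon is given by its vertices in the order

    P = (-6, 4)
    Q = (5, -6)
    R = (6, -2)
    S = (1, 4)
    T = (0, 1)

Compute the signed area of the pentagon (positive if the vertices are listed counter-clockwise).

Σ = (16) + (26) + (26) + (1) + (6) = 75
Signed area = Σ/2 = 37.5 (positive ⇒ counter-clockwise traversal).

37.5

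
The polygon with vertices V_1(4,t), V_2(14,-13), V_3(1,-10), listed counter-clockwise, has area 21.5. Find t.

Write out the shoelace sum; only the two edges meeting at V_1 involve t:
2·Area = [(1·t − 4·(-10)) + (4·(-13) − 14·t)] + -127
       = -13·t + -139 = 43
⇒ t = -14.

-14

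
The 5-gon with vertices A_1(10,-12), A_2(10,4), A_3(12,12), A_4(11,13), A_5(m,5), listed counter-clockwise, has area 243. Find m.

The doubled signed area Σ (x_i y_{i+1} − x_{i+1} y_i) is linear in m.
With m=0 it equals 261; the coefficient of m is -25 (from the two edges through A_5).
So -25·m + 261 = 2·243 = 486 ⇒ m = -9.

-9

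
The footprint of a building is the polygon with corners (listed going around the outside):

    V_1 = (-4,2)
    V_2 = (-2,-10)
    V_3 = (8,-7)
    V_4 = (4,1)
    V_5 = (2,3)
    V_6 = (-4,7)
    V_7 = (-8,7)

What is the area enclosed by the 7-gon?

Σ = (44) + (94) + (36) + (10) + (26) + (28) + (12) = 250
Area = |Σ|/2 = 125.

125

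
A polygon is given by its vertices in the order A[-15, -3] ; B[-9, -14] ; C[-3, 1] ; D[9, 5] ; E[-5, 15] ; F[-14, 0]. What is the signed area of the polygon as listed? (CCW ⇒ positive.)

Cross-terms: 183, -51, -24, 160, 210, 42  ⇒  Σ = 520
Signed area = Σ/2 = 260 (positive ⇒ counter-clockwise traversal).

260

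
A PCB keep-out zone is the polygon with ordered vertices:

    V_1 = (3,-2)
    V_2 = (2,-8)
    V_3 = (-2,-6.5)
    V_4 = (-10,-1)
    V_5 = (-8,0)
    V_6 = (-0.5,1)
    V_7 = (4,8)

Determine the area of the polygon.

84

Σ = (-20) + (-29) + (-63) + (-8) + (-8) + (-8) + (-32) = -168
Area = |Σ|/2 = 84.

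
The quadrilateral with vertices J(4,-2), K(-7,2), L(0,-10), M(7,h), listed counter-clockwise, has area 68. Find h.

-4

Write out the shoelace sum; only the two edges meeting at M involve h:
2·Area = [(0·h − 7·(-10)) + (7·(-2) − 4·h)] + 64
       = -4·h + 120 = 136
⇒ h = -4.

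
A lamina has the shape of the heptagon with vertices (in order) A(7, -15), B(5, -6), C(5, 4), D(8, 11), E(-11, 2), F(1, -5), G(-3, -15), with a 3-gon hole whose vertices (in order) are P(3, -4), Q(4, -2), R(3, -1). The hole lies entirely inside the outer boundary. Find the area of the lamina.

Outer boundary:
Cross-terms: 33, 50, 23, 137, 53, -30, 150  ⇒  Σ = 416
Area = |Σ|/2 = 208.
Hole:
Cross-terms: 10, 2, -9  ⇒  Σ = 3
Area = |Σ|/2 = 1.5.
Net area = 208 − 1.5 = 206.5.

206.5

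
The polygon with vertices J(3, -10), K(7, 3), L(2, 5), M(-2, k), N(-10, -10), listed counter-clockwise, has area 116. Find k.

Write out the shoelace sum; only the two edges meeting at M involve k:
2·Area = [(2·k − (-2)·5) + ((-2)·(-10) − (-10)·k)] + 238
       = 12·k + 268 = 232
⇒ k = -3.

-3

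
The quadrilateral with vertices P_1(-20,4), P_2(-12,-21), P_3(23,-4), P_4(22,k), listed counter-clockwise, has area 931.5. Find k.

16

Write out the shoelace sum; only the two edges meeting at P_4 involve k:
2·Area = [(23·k − 22·(-4)) + (22·4 − (-20)·k)] + 999
       = 43·k + 1175 = 1863
⇒ k = 16.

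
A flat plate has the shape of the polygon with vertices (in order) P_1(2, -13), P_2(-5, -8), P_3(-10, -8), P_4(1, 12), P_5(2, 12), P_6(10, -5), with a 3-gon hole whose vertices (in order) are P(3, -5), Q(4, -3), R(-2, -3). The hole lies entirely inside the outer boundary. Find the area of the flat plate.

Outer boundary:
Apply the shoelace (surveyor's) formula: 2A = Σ (x_i·y_{i+1} − x_{i+1}·y_i), indices taken mod 6.
Σ = (-81) + (-40) + (-112) + (-12) + (-130) + (-120) = -495
Area = |Σ|/2 = 247.5.
Hole:
P→Q: (3)(-3) − (4)(-5) = 11
Q→R: (4)(-3) − (-2)(-3) = -18
R→P: (-2)(-5) − (3)(-3) = 19
Σ = 12
Area = |Σ|/2 = 6.
Net area = 247.5 − 6 = 241.5.

241.5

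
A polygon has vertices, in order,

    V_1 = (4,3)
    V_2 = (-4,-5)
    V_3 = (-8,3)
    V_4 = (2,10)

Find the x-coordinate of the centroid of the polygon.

-26/15

Apply Gauss's area formula. First the cross-terms c_i = x_i·y_{i+1} − x_{i+1}·y_i:
  -8, -52, -86, -34  ⇒  2A = -180, A = -90.
Then Σ (x_i + x_{i+1})·c_i = 936, so x̄ = 936 / (6·(-90)) = -26/15.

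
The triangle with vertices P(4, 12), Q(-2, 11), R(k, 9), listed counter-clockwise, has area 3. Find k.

-8

The doubled signed area Σ (x_i y_{i+1} − x_{i+1} y_i) is linear in k.
With k=0 it equals 14; the coefficient of k is 1 (from the two edges through R).
So 1·k + 14 = 2·3 = 6 ⇒ k = -8.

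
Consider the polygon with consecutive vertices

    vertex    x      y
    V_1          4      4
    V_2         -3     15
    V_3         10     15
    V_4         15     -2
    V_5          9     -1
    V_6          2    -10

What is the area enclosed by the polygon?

202.5

Σ = (72) + (-195) + (-245) + (3) + (-88) + (48) = -405
Area = |Σ|/2 = 202.5.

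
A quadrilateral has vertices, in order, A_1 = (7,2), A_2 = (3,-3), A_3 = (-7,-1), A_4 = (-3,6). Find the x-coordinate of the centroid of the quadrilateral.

Apply the surveyor's formula. First the cross-terms c_i = x_i·y_{i+1} − x_{i+1}·y_i:
  -27, -24, -45, -48  ⇒  2A = -144, A = -72.
Then Σ (x_i + x_{i+1})·c_i = 84, so x̄ = 84 / (6·(-72)) = -7/36.

-7/36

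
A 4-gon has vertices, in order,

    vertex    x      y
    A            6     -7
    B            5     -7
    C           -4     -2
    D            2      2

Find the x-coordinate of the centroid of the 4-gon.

1.4

Apply the shoelace (surveyor's) formula. First the cross-terms c_i = x_i·y_{i+1} − x_{i+1}·y_i:
  -7, -38, -4, -26  ⇒  2A = -75, A = -37.5.
Then Σ (x_i + x_{i+1})·c_i = -315, so x̄ = -315 / (6·(-37.5)) = 1.4.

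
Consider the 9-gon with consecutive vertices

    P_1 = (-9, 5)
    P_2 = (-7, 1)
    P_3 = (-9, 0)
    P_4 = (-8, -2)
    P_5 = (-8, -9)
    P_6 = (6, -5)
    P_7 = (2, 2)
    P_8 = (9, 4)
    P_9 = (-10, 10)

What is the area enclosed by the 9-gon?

Apply the shoelace formula: 2A = Σ (x_i·y_{i+1} − x_{i+1}·y_i), indices taken mod 9.
Σ = (26) + (9) + (18) + (56) + (94) + (22) + (-10) + (130) + (40) = 385
Area = |Σ|/2 = 192.5.

192.5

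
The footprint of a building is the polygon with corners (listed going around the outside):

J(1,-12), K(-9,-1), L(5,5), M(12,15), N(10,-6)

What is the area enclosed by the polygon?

Apply the shoelace (surveyor's) formula: 2A = Σ (x_i·y_{i+1} − x_{i+1}·y_i), indices taken mod 5.
Σ = (-109) + (-40) + (15) + (-222) + (-114) = -470
Area = |Σ|/2 = 235.

235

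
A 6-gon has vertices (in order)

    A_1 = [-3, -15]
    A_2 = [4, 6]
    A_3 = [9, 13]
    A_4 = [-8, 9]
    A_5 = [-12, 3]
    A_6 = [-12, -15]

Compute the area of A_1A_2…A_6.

330

Cross-terms: 42, -2, 185, 84, 216, 135  ⇒  Σ = 660
Area = |Σ|/2 = 330.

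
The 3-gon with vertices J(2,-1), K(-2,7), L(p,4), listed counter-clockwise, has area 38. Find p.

The doubled signed area Σ (x_i y_{i+1} − x_{i+1} y_i) is linear in p.
With p=0 it equals -4; the coefficient of p is -8 (from the two edges through L).
So -8·p + -4 = 2·38 = 76 ⇒ p = -10.

-10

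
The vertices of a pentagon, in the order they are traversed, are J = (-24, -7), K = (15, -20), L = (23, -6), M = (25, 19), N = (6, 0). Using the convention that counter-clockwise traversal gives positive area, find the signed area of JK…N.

Apply Gauss's area formula: 2A = Σ (x_i·y_{i+1} − x_{i+1}·y_i), indices taken mod 5.
Σ = (585) + (370) + (587) + (-114) + (-42) = 1386
Signed area = Σ/2 = 693 (positive ⇒ counter-clockwise traversal).

693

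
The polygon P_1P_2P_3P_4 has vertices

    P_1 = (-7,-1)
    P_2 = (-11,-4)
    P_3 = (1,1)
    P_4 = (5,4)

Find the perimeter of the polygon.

36

|P_1P_2| = √((-4)² + (-3)²) = √25 = 5
|P_2P_3| = √((12)² + (5)²) = √169 = 13
|P_3P_4| = √((4)² + (3)²) = √25 = 5
|P_4P_1| = √((-12)² + (-5)²) = √169 = 13
Perimeter = 5 + 13 + 5 + 13 = 36.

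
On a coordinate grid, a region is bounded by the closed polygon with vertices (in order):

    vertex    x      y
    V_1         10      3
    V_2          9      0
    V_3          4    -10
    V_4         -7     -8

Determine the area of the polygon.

Cross-terms: -27, -90, -102, 59  ⇒  Σ = -160
Area = |Σ|/2 = 80.

80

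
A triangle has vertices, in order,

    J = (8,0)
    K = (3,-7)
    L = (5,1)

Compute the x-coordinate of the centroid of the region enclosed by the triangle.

16/3

Apply Gauss's area formula. First the cross-terms c_i = x_i·y_{i+1} − x_{i+1}·y_i:
  -56, 38, -8  ⇒  2A = -26, A = -13.
Then Σ (x_i + x_{i+1})·c_i = -416, so x̄ = -416 / (6·(-13)) = 16/3.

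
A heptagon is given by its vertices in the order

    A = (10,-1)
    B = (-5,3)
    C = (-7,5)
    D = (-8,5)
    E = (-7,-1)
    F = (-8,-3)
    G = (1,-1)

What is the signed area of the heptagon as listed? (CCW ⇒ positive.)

A→B: (10)(3) − (-5)(-1) = 25
B→C: (-5)(5) − (-7)(3) = -4
C→D: (-7)(5) − (-8)(5) = 5
D→E: (-8)(-1) − (-7)(5) = 43
E→F: (-7)(-3) − (-8)(-1) = 13
F→G: (-8)(-1) − (1)(-3) = 11
G→A: (1)(-1) − (10)(-1) = 9
Σ = 102
Signed area = Σ/2 = 51 (positive ⇒ counter-clockwise traversal).

51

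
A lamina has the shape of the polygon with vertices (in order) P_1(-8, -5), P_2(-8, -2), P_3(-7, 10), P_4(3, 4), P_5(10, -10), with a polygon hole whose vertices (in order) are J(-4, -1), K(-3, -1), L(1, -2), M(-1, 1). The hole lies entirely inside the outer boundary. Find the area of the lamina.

Outer boundary:
Apply the shoelace (surveyor's) formula: 2A = Σ (x_i·y_{i+1} − x_{i+1}·y_i), indices taken mod 5.
Cross-terms: -24, -94, -58, -70, -130  ⇒  Σ = -376
Area = |Σ|/2 = 188.
Hole:
Σ = (1) + (7) + (-1) + (5) = 12
Area = |Σ|/2 = 6.
Net area = 188 − 6 = 182.

182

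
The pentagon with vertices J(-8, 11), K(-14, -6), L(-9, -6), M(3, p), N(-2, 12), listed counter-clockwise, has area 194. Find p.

-4

Write out the shoelace sum; only the two edges meeting at M involve p:
2·Area = [((-9)·p − 3·(-6)) + (3·12 − (-2)·p)] + 306
       = -7·p + 360 = 388
⇒ p = -4.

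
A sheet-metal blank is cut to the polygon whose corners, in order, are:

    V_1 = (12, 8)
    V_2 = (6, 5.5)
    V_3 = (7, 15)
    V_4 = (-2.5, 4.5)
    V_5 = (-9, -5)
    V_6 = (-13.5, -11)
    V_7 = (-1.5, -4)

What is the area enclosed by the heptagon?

Apply the shoelace (surveyor's) formula: 2A = Σ (x_i·y_{i+1} − x_{i+1}·y_i), indices taken mod 7.
Σ = (18) + (51.5) + (69) + (53) + (31.5) + (37.5) + (36) = 296.5
Area = |Σ|/2 = 148.25.

148.25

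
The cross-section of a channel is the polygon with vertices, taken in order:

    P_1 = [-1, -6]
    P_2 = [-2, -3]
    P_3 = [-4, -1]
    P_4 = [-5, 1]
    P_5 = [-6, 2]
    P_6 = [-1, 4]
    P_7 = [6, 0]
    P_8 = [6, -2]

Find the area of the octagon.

64

Apply the shoelace formula: 2A = Σ (x_i·y_{i+1} − x_{i+1}·y_i), indices taken mod 8.
Σ = (-9) + (-10) + (-9) + (-4) + (-22) + (-24) + (-12) + (-38) = -128
Area = |Σ|/2 = 64.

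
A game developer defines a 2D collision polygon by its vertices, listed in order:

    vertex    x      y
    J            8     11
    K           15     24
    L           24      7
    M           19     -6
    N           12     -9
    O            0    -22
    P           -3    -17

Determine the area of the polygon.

Apply Gauss's area formula: 2A = Σ (x_i·y_{i+1} − x_{i+1}·y_i), indices taken mod 7.
Cross-terms: 27, -471, -277, -99, -264, -66, 103  ⇒  Σ = -1047
Area = |Σ|/2 = 523.5.

523.5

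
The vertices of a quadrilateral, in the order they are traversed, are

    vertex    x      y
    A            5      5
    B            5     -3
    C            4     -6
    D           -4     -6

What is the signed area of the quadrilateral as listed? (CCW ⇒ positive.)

Apply Gauss's area formula: 2A = Σ (x_i·y_{i+1} − x_{i+1}·y_i), indices taken mod 4.
Σ = (-40) + (-18) + (-48) + (10) = -96
Signed area = Σ/2 = -48 (negative ⇒ clockwise traversal).

-48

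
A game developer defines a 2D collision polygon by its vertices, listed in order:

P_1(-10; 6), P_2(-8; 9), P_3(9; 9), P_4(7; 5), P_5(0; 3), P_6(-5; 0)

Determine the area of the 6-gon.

Apply Gauss's area formula: 2A = Σ (x_i·y_{i+1} − x_{i+1}·y_i), indices taken mod 6.
Σ = (-42) + (-153) + (-18) + (21) + (15) + (-30) = -207
Area = |Σ|/2 = 103.5.

103.5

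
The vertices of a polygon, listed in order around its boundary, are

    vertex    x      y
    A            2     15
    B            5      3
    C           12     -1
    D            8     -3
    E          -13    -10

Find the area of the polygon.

216

A→B: (2)(3) − (5)(15) = -69
B→C: (5)(-1) − (12)(3) = -41
C→D: (12)(-3) − (8)(-1) = -28
D→E: (8)(-10) − (-13)(-3) = -119
E→A: (-13)(15) − (2)(-10) = -175
Σ = -432
Area = |Σ|/2 = 216.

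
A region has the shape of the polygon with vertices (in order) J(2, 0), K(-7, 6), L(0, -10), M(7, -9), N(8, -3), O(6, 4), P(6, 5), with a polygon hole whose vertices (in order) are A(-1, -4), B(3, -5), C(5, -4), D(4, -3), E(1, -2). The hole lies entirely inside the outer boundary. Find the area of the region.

114.5

Outer boundary:
Apply the surveyor's formula: 2A = Σ (x_i·y_{i+1} − x_{i+1}·y_i), indices taken mod 7.
Σ = (12) + (70) + (70) + (51) + (50) + (6) + (-10) = 249
Area = |Σ|/2 = 124.5.
Hole:
Apply the shoelace (surveyor's) formula: 2A = Σ (x_i·y_{i+1} − x_{i+1}·y_i), indices taken mod 5.
Cross-terms: 17, 13, 1, -5, -6  ⇒  Σ = 20
Area = |Σ|/2 = 10.
Net area = 124.5 − 10 = 114.5.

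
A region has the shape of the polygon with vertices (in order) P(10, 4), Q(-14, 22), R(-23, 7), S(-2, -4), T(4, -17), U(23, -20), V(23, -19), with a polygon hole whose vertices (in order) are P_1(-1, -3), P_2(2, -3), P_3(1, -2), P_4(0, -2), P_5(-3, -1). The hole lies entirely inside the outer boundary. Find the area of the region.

Outer boundary:
Σ = (276) + (408) + (106) + (50) + (311) + (23) + (282) = 1456
Area = |Σ|/2 = 728.
Hole:
Apply the shoelace formula: 2A = Σ (x_i·y_{i+1} − x_{i+1}·y_i), indices taken mod 5.
Σ = (9) + (-1) + (-2) + (-6) + (8) = 8
Area = |Σ|/2 = 4.
Net area = 728 − 4 = 724.

724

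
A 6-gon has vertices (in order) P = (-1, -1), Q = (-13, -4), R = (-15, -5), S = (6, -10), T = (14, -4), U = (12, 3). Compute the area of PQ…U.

Apply the shoelace (surveyor's) formula: 2A = Σ (x_i·y_{i+1} − x_{i+1}·y_i), indices taken mod 6.
Cross-terms: -9, 5, 180, 116, 90, -9  ⇒  Σ = 373
Area = |Σ|/2 = 186.5.

186.5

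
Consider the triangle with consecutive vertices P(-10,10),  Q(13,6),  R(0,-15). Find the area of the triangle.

267.5

Apply the surveyor's formula: 2A = Σ (x_i·y_{i+1} − x_{i+1}·y_i), indices taken mod 3.
Σ = (-190) + (-195) + (-150) = -535
Area = |Σ|/2 = 267.5.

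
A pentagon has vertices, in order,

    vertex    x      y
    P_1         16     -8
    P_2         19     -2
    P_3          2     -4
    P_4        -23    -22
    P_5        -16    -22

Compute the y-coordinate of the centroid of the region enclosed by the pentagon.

-236/21

Apply the surveyor's formula. First the cross-terms c_i = x_i·y_{i+1} − x_{i+1}·y_i:
  120, -72, -136, 154, 480  ⇒  2A = 546, A = 273.
Then Σ (y_i + y_{i+1})·c_i = -18408, so ȳ = -18408 / (6·273) = -236/21.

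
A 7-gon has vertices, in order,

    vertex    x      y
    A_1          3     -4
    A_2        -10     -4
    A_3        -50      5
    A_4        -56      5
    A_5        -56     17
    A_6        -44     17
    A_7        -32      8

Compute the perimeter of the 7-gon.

|A_1A_2| = √((-13)² + (0)²) = √169 = 13
|A_2A_3| = √((-40)² + (9)²) = √1681 = 41
|A_3A_4| = √((-6)² + (0)²) = √36 = 6
|A_4A_5| = √((0)² + (12)²) = √144 = 12
|A_5A_6| = √((12)² + (0)²) = √144 = 12
|A_6A_7| = √((12)² + (-9)²) = √225 = 15
|A_7A_1| = √((35)² + (-12)²) = √1369 = 37
Perimeter = 13 + 41 + 6 + 12 + 12 + 15 + 37 = 136.

136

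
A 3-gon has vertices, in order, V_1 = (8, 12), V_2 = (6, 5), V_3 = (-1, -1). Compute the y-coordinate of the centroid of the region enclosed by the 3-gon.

Apply the shoelace formula. First the cross-terms c_i = x_i·y_{i+1} − x_{i+1}·y_i:
  -32, -1, -4  ⇒  2A = -37, A = -18.5.
Then Σ (y_i + y_{i+1})·c_i = -592, so ȳ = -592 / (6·(-18.5)) = 16/3.

16/3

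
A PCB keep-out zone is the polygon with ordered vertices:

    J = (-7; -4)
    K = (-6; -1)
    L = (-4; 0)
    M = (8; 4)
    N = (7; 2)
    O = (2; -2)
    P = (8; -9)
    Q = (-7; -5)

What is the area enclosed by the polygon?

Apply Gauss's area formula: 2A = Σ (x_i·y_{i+1} − x_{i+1}·y_i), indices taken mod 8.
J→K: (-7)(-1) − (-6)(-4) = -17
K→L: (-6)(0) − (-4)(-1) = -4
L→M: (-4)(4) − (8)(0) = -16
M→N: (8)(2) − (7)(4) = -12
N→O: (7)(-2) − (2)(2) = -18
O→P: (2)(-9) − (8)(-2) = -2
P→Q: (8)(-5) − (-7)(-9) = -103
Q→J: (-7)(-4) − (-7)(-5) = -7
Σ = -179
Area = |Σ|/2 = 89.5.

89.5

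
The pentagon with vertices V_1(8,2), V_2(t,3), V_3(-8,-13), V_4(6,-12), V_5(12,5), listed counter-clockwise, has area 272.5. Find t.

-11

The doubled signed area Σ (x_i y_{i+1} − x_{i+1} y_i) is linear in t.
With t=0 it equals 380; the coefficient of t is -15 (from the two edges through V_2).
So -15·t + 380 = 2·272.5 = 545 ⇒ t = -11.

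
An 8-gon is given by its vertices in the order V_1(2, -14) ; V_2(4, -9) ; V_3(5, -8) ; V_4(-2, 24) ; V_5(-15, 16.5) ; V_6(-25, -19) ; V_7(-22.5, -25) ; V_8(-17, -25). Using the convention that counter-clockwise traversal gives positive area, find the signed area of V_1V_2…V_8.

Cross-terms: 38, 13, 104, 327, 697.5, 197.5, 137.5, 288  ⇒  Σ = 1802.5
Signed area = Σ/2 = 901.25 (positive ⇒ counter-clockwise traversal).

901.25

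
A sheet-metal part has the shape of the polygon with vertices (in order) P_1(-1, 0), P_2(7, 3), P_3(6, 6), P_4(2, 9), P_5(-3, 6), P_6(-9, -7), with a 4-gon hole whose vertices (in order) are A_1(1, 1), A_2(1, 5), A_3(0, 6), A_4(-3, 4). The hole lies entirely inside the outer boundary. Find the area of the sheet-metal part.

Outer boundary:
Apply Gauss's area formula: 2A = Σ (x_i·y_{i+1} − x_{i+1}·y_i), indices taken mod 6.
Σ = (-3) + (24) + (42) + (39) + (75) + (-7) = 170
Area = |Σ|/2 = 85.
Hole:
Σ = (4) + (6) + (18) + (-7) = 21
Area = |Σ|/2 = 10.5.
Net area = 85 − 10.5 = 74.5.

74.5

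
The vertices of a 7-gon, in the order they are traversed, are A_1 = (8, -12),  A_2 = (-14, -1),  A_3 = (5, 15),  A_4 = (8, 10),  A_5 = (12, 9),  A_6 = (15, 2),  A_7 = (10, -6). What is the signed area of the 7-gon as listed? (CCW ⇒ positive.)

-396

Apply the shoelace (surveyor's) formula: 2A = Σ (x_i·y_{i+1} − x_{i+1}·y_i), indices taken mod 7.
Σ = (-176) + (-205) + (-70) + (-48) + (-111) + (-110) + (-72) = -792
Signed area = Σ/2 = -396 (negative ⇒ clockwise traversal).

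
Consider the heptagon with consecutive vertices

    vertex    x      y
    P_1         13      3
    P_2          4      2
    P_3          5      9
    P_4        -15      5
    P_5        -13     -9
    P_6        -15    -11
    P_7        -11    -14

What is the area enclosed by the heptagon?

Σ = (14) + (26) + (160) + (200) + (8) + (89) + (149) = 646
Area = |Σ|/2 = 323.

323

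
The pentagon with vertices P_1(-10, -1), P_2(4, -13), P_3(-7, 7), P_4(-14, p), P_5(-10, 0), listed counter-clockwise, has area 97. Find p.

Write out the shoelace sum; only the two edges meeting at P_4 involve p:
2·Area = [((-7)·p − (-14)·7) + ((-14)·0 − (-10)·p)] + 81
       = 3·p + 179 = 194
⇒ p = 5.

5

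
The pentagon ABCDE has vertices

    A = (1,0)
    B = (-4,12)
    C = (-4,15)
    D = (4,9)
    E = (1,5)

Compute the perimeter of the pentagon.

|AB| = √((-5)² + (12)²) = √169 = 13
|BC| = √((0)² + (3)²) = √9 = 3
|CD| = √((8)² + (-6)²) = √100 = 10
|DE| = √((-3)² + (-4)²) = √25 = 5
|EA| = √((0)² + (-5)²) = √25 = 5
Perimeter = 13 + 3 + 10 + 5 + 5 = 36.

36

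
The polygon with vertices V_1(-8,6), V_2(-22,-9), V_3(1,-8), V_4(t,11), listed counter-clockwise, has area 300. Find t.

8

The doubled signed area Σ (x_i y_{i+1} − x_{i+1} y_i) is linear in t.
With t=0 it equals 488; the coefficient of t is 14 (from the two edges through V_4).
So 14·t + 488 = 2·300 = 600 ⇒ t = 8.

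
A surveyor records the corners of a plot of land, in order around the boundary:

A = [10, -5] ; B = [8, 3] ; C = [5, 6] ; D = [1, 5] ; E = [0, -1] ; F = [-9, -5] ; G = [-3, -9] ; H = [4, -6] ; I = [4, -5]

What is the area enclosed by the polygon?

133

Cross-terms: 70, 33, 19, -1, -9, 66, 54, 4, 30  ⇒  Σ = 266
Area = |Σ|/2 = 133.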